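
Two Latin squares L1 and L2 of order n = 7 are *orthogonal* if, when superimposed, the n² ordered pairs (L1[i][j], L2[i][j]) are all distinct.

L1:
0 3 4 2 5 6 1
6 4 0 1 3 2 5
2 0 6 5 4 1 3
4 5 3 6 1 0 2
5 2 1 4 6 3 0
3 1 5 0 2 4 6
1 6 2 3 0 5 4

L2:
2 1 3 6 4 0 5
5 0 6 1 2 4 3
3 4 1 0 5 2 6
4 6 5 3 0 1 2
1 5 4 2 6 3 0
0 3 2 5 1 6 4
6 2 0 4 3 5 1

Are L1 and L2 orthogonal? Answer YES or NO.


Form the n² = 49 superimposed pairs (L1[i][j], L2[i][j]), row by row (rows and columns indexed from 0):
row 0: (0,2) (3,1) (4,3) (2,6) (5,4) (6,0) (1,5)
row 1: (6,5) (4,0) (0,6) (1,1) (3,2) (2,4) (5,3)
row 2: (2,3) (0,4) (6,1) (5,0) (4,5) (1,2) (3,6)
row 3: (4,4) (5,6) (3,5) (6,3) (1,0) (0,1) (2,2)
row 4: (5,1) (2,5) (1,4) (4,2) (6,6) (3,3) (0,0)
row 5: (3,0) (1,3) (5,2) (0,5) (2,1) (4,6) (6,4)
row 6: (1,6) (6,2) (2,0) (3,4) (0,3) (5,5) (4,1)
Orthogonality requires all 49 pairs distinct.
Check by first coordinate: for each symbol s of L1, list the L2 entries in the n cells where L1 = s; they must all differ.
  L1 = 0: L2 entries (in reading order) 2, 6, 4, 1, 0, 5, 3 — all 7 distinct ✓
  L1 = 1: L2 entries (in reading order) 5, 1, 2, 0, 4, 3, 6 — all 7 distinct ✓
  L1 = 2: L2 entries (in reading order) 6, 4, 3, 2, 5, 1, 0 — all 7 distinct ✓
  L1 = 3: L2 entries (in reading order) 1, 2, 6, 5, 3, 0, 4 — all 7 distinct ✓
  L1 = 4: L2 entries (in reading order) 3, 0, 5, 4, 2, 6, 1 — all 7 distinct ✓
  L1 = 5: L2 entries (in reading order) 4, 3, 0, 6, 1, 2, 5 — all 7 distinct ✓
  L1 = 6: L2 entries (in reading order) 0, 5, 1, 3, 6, 4, 2 — all 7 distinct ✓
Every symbol of L1 meets every symbol of L2 exactly once, so all 49 pairs are distinct (49 of 49).
Conclusion: YES.

YES


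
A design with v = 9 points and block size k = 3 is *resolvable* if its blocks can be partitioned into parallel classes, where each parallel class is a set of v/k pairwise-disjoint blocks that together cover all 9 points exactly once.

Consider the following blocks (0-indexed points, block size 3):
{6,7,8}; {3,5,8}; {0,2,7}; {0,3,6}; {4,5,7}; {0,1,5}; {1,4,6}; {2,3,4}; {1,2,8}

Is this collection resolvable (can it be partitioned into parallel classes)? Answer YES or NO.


v = 9, block size k = 3, number of blocks = 9.
For resolvability, blocks must partition into parallel classes of size v/k = 3.
Total blocks must therefore be a multiple of 3: 9 = 3·3 + 0 ⇒ divisible ✓.
Greedy packing gives 3 candidate class(es). Each should be a full parallel class (size 3, covers all 9 points).
  Class 1 (3 blocks): {6,7,8}; {0,1,5}; {2,3,4}. Points covered: [0, 1, 2, 3, 4, 5, 6, 7, 8].
  Class 2 (3 blocks): {3,5,8}; {0,2,7}; {1,4,6}. Points covered: [0, 1, 2, 3, 4, 5, 6, 7, 8].
  Class 3 (3 blocks): {0,3,6}; {4,5,7}; {1,2,8}. Points covered: [0, 1, 2, 3, 4, 5, 6, 7, 8].
All classes full (size 3)? YES. All classes cover every point? YES.
Resolvable? YES.

YES


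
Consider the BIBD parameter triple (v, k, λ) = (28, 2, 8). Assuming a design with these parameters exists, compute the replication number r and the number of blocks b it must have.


Any 2-(v, k, λ) BIBD satisfies two necessary conditions:
  (i)  Each point sits in r blocks, and counting incidences through any fixed point gives r(k − 1) = λ(v − 1), so r = λ(v − 1)/(k − 1).
  (ii) Total incidences bk = vr, so b = vr/k.
Step 1: r = λ(v − 1)/(k − 1) = 8·(28 − 1)/(2 − 1) = 8·27/1 = 216/1 = 216.
Step 2: b = vr/k = 28·216/2 = 6048/2 = 3024.
Check integrality: r = 216 ∈ Z ✓, b = 3024 ∈ Z ✓.
(These identities are necessary conditions: they determine r and b for any design with these parameters, but do not by themselves prove that one exists.)

r = 216, b = 3024.


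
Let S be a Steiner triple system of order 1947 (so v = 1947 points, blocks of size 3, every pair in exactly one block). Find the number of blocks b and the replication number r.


An STS(v) is a 2-(v, 3, 1) BIBD: block size k = 3, λ = 1.
Replication: r(k − 1) = λ(v − 1) ⇒ r·2 = 1947 − 1 = 1946 ⇒ r = 973.
Block count: bk = vr ⇒ b·3 = 1947·973 = 1894431 ⇒ b = 631477.

r = 973, b = 631477.


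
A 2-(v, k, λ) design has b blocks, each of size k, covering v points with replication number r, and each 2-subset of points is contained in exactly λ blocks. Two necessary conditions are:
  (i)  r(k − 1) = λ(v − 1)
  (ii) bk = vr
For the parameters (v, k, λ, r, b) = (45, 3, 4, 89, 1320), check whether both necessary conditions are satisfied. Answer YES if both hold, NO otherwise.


Condition (i): r(k − 1) = 89·2 = 178; λ(v − 1) = 4·44 = 176. Match? NO.
Condition (ii): bk = 1320·3 = 3960; vr = 45·89 = 4005. Match? NO.
Both conditions hold? NO.

NO


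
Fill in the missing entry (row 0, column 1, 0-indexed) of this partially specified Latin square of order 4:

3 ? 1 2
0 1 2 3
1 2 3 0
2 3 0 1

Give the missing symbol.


Row 0 contains symbols [1, 2, 3] — missing [0].
Column 1 contains symbols [1, 2, 3] — missing [0].
The missing symbol must appear in both missing sets; intersection = [0].
Therefore the hidden value is 0.

Missing value = 0.


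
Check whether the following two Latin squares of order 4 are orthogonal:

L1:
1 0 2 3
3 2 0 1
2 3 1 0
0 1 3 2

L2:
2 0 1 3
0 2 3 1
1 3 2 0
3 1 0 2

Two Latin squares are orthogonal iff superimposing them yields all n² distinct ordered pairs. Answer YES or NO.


Form the n² = 16 superimposed pairs (L1[i][j], L2[i][j]), row by row (rows and columns indexed from 0):
row 0: (1,2) (0,0) (2,1) (3,3)
row 1: (3,0) (2,2) (0,3) (1,1)
row 2: (2,1) (3,3) (1,2) (0,0)
row 3: (0,3) (1,1) (3,0) (2,2)
Orthogonality requires all 16 pairs distinct.
But the pair (2,1) repeats: cell (0,2) has L1 = 2, L2 = 1, and cell (2,0) has L1 = 2, L2 = 1.
A repeated pair means some other pair never occurs (only 8 distinct pairs out of 16), so the squares are not orthogonal.
Conclusion: NO.

NO


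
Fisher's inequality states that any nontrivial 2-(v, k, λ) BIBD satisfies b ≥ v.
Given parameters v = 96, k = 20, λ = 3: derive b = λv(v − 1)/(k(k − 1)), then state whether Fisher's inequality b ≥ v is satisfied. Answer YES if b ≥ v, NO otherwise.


r = λ(v − 1)/(k − 1) = 3·95/19 = 15.
b = vr/k = 96·15/20 = 72.
Fisher's inequality: b ≥ v ⇔ 72 ≥ 96? NO.

NO


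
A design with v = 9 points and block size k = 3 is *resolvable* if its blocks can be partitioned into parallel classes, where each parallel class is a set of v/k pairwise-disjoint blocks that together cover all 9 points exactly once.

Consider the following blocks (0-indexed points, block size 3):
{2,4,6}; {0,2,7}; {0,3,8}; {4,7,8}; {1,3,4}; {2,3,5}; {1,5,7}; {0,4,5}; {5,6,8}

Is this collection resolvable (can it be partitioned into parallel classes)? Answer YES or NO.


v = 9, block size k = 3, number of blocks = 9.
For resolvability, blocks must partition into parallel classes of size v/k = 3.
Total blocks must therefore be a multiple of 3: 9 = 3·3 + 0 ⇒ divisible ✓.
Consider block {4,7,8}. The only other block(s) in the collection disjoint from it are {2,3,5} — just 1 block(s). Any parallel class containing {4,7,8} would need 2 other blocks each disjoint from it, so no parallel class of size 3 can contain {4,7,8}.
Since every block must belong to some parallel class in a resolution, the collection cannot be partitioned into parallel classes.
Resolvable? NO.

NO


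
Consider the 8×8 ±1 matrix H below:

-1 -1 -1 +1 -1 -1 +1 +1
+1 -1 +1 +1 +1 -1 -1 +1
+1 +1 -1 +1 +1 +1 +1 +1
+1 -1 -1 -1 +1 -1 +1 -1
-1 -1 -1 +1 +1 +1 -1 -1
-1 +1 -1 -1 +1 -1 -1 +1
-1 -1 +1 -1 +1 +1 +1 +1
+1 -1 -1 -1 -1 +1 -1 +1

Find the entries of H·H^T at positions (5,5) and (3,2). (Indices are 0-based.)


Row 2 of H: [1, 1, -1, 1, 1, 1, 1, 1].
Row 3 of H: [1, -1, -1, -1, 1, -1, 1, -1].
Row 5 of H: [-1, 1, -1, -1, 1, -1, -1, 1].
(H·H^T)[5][5] = Σ_j H[5][j]·H[5][j] = (-1)² + (1)² + (-1)² + (-1)² + (1)² + (-1)² + (-1)² + (1)² = 1 + 1 + 1 + 1 + 1 + 1 + 1 + 1 = 8.
(H·H^T)[3][2] = Σ_j H[3][j]·H[2][j] = (1)·(1) + (-1)·(1) + (-1)·(-1) + (-1)·(1) + (1)·(1) + (-1)·(1) + (1)·(1) + (-1)·(1) = 1 + -1 + 1 + -1 + 1 + -1 + 1 + -1 = 0.
So rows 3 and 2 are orthogonal; the diagonal entry equals n = 8.

(5,5) entry = 8; (3,2) entry = 0.


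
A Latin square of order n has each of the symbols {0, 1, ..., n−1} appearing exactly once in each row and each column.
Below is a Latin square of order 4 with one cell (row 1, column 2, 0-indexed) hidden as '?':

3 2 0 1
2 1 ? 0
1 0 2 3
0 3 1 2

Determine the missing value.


Row 1 contains symbols [0, 1, 2] — missing [3].
Column 2 contains symbols [0, 1, 2] — missing [3].
The missing symbol must appear in both missing sets; intersection = [3].
Therefore the hidden value is 3.

Missing value = 3.


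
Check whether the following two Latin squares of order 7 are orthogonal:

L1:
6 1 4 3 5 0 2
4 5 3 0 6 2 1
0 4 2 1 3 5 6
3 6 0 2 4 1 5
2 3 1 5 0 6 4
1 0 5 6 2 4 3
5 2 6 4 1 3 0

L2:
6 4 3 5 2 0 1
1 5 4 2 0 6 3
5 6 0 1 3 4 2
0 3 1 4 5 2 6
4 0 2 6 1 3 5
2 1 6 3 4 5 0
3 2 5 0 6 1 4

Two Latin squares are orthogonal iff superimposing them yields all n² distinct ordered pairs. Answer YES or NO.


Form the n² = 49 superimposed pairs (L1[i][j], L2[i][j]), row by row (rows and columns indexed from 0):
row 0: (6,6) (1,4) (4,3) (3,5) (5,2) (0,0) (2,1)
row 1: (4,1) (5,5) (3,4) (0,2) (6,0) (2,6) (1,3)
row 2: (0,5) (4,6) (2,0) (1,1) (3,3) (5,4) (6,2)
row 3: (3,0) (6,3) (0,1) (2,4) (4,5) (1,2) (5,6)
row 4: (2,4) (3,0) (1,2) (5,6) (0,1) (6,3) (4,5)
row 5: (1,2) (0,1) (5,6) (6,3) (2,4) (4,5) (3,0)
row 6: (5,3) (2,2) (6,5) (4,0) (1,6) (3,1) (0,4)
Orthogonality requires all 49 pairs distinct.
But the pair (2,4) repeats: cell (3,3) has L1 = 2, L2 = 4, and cell (4,0) has L1 = 2, L2 = 4.
A repeated pair means some other pair never occurs (only 35 distinct pairs out of 49), so the squares are not orthogonal.
Conclusion: NO.

NO


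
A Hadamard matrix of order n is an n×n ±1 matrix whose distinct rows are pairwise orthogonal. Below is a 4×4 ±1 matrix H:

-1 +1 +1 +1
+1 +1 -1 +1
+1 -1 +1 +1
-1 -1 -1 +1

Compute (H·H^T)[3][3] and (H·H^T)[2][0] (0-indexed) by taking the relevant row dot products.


Row 0 of H: [-1, 1, 1, 1].
Row 2 of H: [1, -1, 1, 1].
Row 3 of H: [-1, -1, -1, 1].
(H·H^T)[3][3] = Σ_j H[3][j]·H[3][j] = (-1)² + (-1)² + (-1)² + (1)² = 1 + 1 + 1 + 1 = 4.
(H·H^T)[2][0] = Σ_j H[2][j]·H[0][j] = (1)·(-1) + (-1)·(1) + (1)·(1) + (1)·(1) = -1 + -1 + 1 + 1 = 0.
So rows 2 and 0 are orthogonal; the diagonal entry equals n = 4.

(3,3) entry = 4; (2,0) entry = 0.


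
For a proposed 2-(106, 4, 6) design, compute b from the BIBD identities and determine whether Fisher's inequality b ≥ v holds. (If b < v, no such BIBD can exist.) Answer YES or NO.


b = λv(v − 1)/(k(k − 1)) = 6·106·105/(4·3) = 66780/12 = 5565.
Compare with v = 106: b ≥ v, so Fisher's inequality holds.

YES


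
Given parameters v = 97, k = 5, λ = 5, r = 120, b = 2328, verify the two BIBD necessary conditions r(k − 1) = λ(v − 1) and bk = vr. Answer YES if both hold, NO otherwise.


Condition (i): r(k − 1) = 120·4 = 480; λ(v − 1) = 5·96 = 480. Match? YES.
Condition (ii): bk = 2328·5 = 11640; vr = 97·120 = 11640. Match? YES.
Both conditions hold? YES.

YES


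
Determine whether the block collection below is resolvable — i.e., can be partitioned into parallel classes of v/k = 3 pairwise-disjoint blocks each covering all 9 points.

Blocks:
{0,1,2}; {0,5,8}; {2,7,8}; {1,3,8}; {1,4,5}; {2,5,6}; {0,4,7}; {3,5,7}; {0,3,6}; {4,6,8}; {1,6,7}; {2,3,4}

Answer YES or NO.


v = 9, block size k = 3, number of blocks = 12.
For resolvability, blocks must partition into parallel classes of size v/k = 3.
Total blocks must therefore be a multiple of 3: 12 = 3·4 + 0 ⇒ divisible ✓.
Greedy packing gives 4 candidate class(es). Each should be a full parallel class (size 3, covers all 9 points).
  Class 1 (3 blocks): {0,1,2}; {3,5,7}; {4,6,8}. Points covered: [0, 1, 2, 3, 4, 5, 6, 7, 8].
  Class 2 (3 blocks): {0,5,8}; {1,6,7}; {2,3,4}. Points covered: [0, 1, 2, 3, 4, 5, 6, 7, 8].
  Class 3 (3 blocks): {2,7,8}; {1,4,5}; {0,3,6}. Points covered: [0, 1, 2, 3, 4, 5, 6, 7, 8].
  Class 4 (3 blocks): {1,3,8}; {2,5,6}; {0,4,7}. Points covered: [0, 1, 2, 3, 4, 5, 6, 7, 8].
All classes full (size 3)? YES. All classes cover every point? YES.
Resolvable? YES.

YES


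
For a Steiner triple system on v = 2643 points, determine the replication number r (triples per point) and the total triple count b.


An STS(v) is a 2-(v, 3, 1) BIBD: block size k = 3, λ = 1.
Replication: r(k − 1) = λ(v − 1) ⇒ r·2 = 2643 − 1 = 2642 ⇒ r = 1321.
Block count: b = v(v − 1)/6 = 2643·2642/6 = 6982806/6 = 1163801.
(Check via bk = vr: 1163801·3 = 3491403 = 2643·1321 = 3491403 ✓.)

r = 1321, b = 1163801.


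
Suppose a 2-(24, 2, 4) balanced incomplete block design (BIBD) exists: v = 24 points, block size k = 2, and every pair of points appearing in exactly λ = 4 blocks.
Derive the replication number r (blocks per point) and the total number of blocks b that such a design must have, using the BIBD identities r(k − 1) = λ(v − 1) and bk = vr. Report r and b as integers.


Any 2-(v, k, λ) BIBD satisfies two necessary conditions:
  (i)  Each point sits in r blocks, and counting incidences through any fixed point gives r(k − 1) = λ(v − 1), so r = λ(v − 1)/(k − 1).
  (ii) Total incidences bk = vr, so b = vr/k.
Step 1: r = λ(v − 1)/(k − 1) = 4·(24 − 1)/(2 − 1) = 4·23/1 = 92/1 = 92.
Step 2: b = vr/k = 24·92/2 = 2208/2 = 1104.
Check integrality: r = 92 ∈ Z ✓, b = 1104 ∈ Z ✓.
(These identities are necessary conditions: they determine r and b for any design with these parameters, but do not by themselves prove that one exists.)

r = 92, b = 1104.


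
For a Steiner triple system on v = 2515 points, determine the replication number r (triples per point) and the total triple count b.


An STS(v) is a 2-(v, 3, 1) BIBD: block size k = 3, λ = 1.
Replication: r(k − 1) = λ(v − 1) ⇒ r·2 = 2515 − 1 = 2514 ⇒ r = 1257.
Block count: bk = vr ⇒ b·3 = 2515·1257 = 3161355 ⇒ b = 1053785.

r = 1257, b = 1053785.


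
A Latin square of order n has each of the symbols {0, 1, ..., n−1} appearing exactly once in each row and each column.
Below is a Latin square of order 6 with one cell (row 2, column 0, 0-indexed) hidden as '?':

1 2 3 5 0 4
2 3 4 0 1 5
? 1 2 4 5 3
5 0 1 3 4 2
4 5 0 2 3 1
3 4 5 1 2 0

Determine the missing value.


Row 2 contains symbols [1, 2, 3, 4, 5] — missing [0].
Column 0 contains symbols [1, 2, 3, 4, 5] — missing [0].
The missing symbol must appear in both missing sets; intersection = [0].
Therefore the hidden value is 0.

Missing value = 0.


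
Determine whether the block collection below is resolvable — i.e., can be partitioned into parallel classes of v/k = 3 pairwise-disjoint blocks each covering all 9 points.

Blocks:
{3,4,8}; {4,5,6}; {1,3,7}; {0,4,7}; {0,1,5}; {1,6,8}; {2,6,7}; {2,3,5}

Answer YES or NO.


v = 9, block size k = 3, number of blocks = 8.
For resolvability, blocks must partition into parallel classes of size v/k = 3.
Total blocks must therefore be a multiple of 3: 8 = 3·2 + 2 ⇒ not divisible ✗.
Resolvable? NO.

NO


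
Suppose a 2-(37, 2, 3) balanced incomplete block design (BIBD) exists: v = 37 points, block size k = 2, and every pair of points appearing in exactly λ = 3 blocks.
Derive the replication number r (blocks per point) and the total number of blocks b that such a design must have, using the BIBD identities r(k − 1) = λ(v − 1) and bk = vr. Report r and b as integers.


Any 2-(v, k, λ) BIBD satisfies two necessary conditions:
  (i)  Each point sits in r blocks, and counting incidences through any fixed point gives r(k − 1) = λ(v − 1), so r = λ(v − 1)/(k − 1).
  (ii) Total incidences bk = vr, so b = vr/k.
Step 1: r = λ(v − 1)/(k − 1) = 3·(37 − 1)/(2 − 1) = 3·36/1 = 108/1 = 108.
Step 2: b = vr/k = 37·108/2 = 3996/2 = 1998.
Check integrality: r = 108 ∈ Z ✓, b = 1998 ∈ Z ✓.
(These identities are necessary conditions: they determine r and b for any design with these parameters, but do not by themselves prove that one exists.)

r = 108, b = 1998.


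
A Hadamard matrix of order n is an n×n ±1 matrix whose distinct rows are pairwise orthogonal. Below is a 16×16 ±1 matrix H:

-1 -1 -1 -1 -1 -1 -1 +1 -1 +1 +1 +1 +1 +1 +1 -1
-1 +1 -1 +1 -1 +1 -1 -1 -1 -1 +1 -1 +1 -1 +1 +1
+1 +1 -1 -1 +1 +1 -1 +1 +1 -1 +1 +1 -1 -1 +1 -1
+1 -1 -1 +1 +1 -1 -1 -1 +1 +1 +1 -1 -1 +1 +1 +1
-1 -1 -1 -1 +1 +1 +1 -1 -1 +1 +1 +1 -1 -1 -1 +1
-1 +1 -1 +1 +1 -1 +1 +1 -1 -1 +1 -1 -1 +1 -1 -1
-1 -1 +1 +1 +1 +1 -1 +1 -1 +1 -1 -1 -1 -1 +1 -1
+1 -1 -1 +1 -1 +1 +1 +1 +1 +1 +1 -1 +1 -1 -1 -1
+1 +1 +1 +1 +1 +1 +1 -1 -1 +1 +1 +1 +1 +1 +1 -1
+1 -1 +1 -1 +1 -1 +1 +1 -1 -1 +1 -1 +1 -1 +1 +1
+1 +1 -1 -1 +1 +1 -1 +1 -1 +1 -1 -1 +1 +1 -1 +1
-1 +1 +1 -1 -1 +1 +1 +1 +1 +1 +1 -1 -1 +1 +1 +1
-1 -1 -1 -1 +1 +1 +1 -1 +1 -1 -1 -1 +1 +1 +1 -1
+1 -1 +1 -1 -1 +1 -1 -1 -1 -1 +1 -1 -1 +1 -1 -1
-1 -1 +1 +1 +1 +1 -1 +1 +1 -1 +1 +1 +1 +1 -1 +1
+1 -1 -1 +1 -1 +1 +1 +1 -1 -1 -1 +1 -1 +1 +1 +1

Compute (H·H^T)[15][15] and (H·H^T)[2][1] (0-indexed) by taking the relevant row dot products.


Row 1 of H: [-1, 1, -1, 1, -1, 1, -1, -1, -1, -1, 1, -1, 1, -1, 1, 1].
Row 2 of H: [1, 1, -1, -1, 1, 1, -1, 1, 1, -1, 1, 1, -1, -1, 1, -1].
Row 15 of H: [1, -1, -1, 1, -1, 1, 1, 1, -1, -1, -1, 1, -1, 1, 1, 1].
(H·H^T)[15][15] = Σ_j H[15][j]·H[15][j] = (1)² + (-1)² + (-1)² + (1)² + (-1)² + (1)² + (1)² + (1)² + (-1)² + (-1)² + (-1)² + (1)² + (-1)² + (1)² + (1)² + (1)² = 1 + 1 + 1 + 1 + 1 + 1 + 1 + 1 + 1 + 1 + 1 + 1 + 1 + 1 + 1 + 1 = 16.
(H·H^T)[2][1] = Σ_j H[2][j]·H[1][j] = (1)·(-1) + (1)·(1) + (-1)·(-1) + (-1)·(1) + (1)·(-1) + (1)·(1) + (-1)·(-1) + (1)·(-1) + (1)·(-1) + (-1)·(-1) + (1)·(1) + (1)·(-1) + (-1)·(1) + (-1)·(-1) + (1)·(1) + (-1)·(1) = -1 + 1 + 1 + -1 + -1 + 1 + 1 + -1 + -1 + 1 + 1 + -1 + -1 + 1 + 1 + -1 = 0.
So rows 2 and 1 are orthogonal; the diagonal entry equals n = 16.

(15,15) entry = 16; (2,1) entry = 0.


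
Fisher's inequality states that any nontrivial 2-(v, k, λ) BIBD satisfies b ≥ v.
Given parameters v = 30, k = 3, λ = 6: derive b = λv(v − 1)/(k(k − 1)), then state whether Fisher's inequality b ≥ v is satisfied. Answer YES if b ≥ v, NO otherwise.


r = λ(v − 1)/(k − 1) = 6·29/2 = 87.
b = vr/k = 30·87/3 = 870.
Fisher's inequality: b ≥ v ⇔ 870 ≥ 30? YES.

YES


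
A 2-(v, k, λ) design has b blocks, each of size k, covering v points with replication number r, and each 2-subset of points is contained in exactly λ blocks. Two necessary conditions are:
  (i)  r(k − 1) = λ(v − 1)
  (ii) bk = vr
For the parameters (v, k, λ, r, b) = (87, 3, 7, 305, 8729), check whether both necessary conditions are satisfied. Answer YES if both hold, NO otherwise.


Condition (i): r(k − 1) = 305·2 = 610; λ(v − 1) = 7·86 = 602. Match? NO.
Condition (ii): bk = 8729·3 = 26187; vr = 87·305 = 26535. Match? NO.
Both conditions hold? NO.

NO


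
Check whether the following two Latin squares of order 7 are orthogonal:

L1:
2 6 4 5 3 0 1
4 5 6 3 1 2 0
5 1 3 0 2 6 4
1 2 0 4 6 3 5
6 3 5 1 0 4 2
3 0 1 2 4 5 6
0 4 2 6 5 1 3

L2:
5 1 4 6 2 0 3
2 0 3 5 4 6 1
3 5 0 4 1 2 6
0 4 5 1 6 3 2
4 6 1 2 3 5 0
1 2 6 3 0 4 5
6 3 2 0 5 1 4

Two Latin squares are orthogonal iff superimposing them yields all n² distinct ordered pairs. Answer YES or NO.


Form the n² = 49 superimposed pairs (L1[i][j], L2[i][j]), row by row (rows and columns indexed from 0):
row 0: (2,5) (6,1) (4,4) (5,6) (3,2) (0,0) (1,3)
row 1: (4,2) (5,0) (6,3) (3,5) (1,4) (2,6) (0,1)
row 2: (5,3) (1,5) (3,0) (0,4) (2,1) (6,2) (4,6)
row 3: (1,0) (2,4) (0,5) (4,1) (6,6) (3,3) (5,2)
row 4: (6,4) (3,6) (5,1) (1,2) (0,3) (4,5) (2,0)
row 5: (3,1) (0,2) (1,6) (2,3) (4,0) (5,4) (6,5)
row 6: (0,6) (4,3) (2,2) (6,0) (5,5) (1,1) (3,4)
Orthogonality requires all 49 pairs distinct.
Check by first coordinate: for each symbol s of L1, list the L2 entries in the n cells where L1 = s; they must all differ.
  L1 = 0: L2 entries (in reading order) 0, 1, 4, 5, 3, 2, 6 — all 7 distinct ✓
  L1 = 1: L2 entries (in reading order) 3, 4, 5, 0, 2, 6, 1 — all 7 distinct ✓
  L1 = 2: L2 entries (in reading order) 5, 6, 1, 4, 0, 3, 2 — all 7 distinct ✓
  L1 = 3: L2 entries (in reading order) 2, 5, 0, 3, 6, 1, 4 — all 7 distinct ✓
  L1 = 4: L2 entries (in reading order) 4, 2, 6, 1, 5, 0, 3 — all 7 distinct ✓
  L1 = 5: L2 entries (in reading order) 6, 0, 3, 2, 1, 4, 5 — all 7 distinct ✓
  L1 = 6: L2 entries (in reading order) 1, 3, 2, 6, 4, 5, 0 — all 7 distinct ✓
Every symbol of L1 meets every symbol of L2 exactly once, so all 49 pairs are distinct (49 of 49).
Conclusion: YES.

YES


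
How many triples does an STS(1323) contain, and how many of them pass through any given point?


An STS(v) is a 2-(v, 3, 1) BIBD: block size k = 3, λ = 1.
Replication: r(k − 1) = λ(v − 1) ⇒ r·2 = 1323 − 1 = 1322 ⇒ r = 661.
Block count: b = v(v − 1)/6 = 1323·1322/6 = 1749006/6 = 291501.
(Check via bk = vr: 291501·3 = 874503 = 1323·661 = 874503 ✓.)

r = 661, b = 291501.


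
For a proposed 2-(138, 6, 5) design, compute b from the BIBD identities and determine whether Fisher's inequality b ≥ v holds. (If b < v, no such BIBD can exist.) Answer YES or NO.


b = λv(v − 1)/(k(k − 1)) = 5·138·137/(6·5) = 94530/30 = 3151.
Compare with v = 138: b ≥ v, so Fisher's inequality holds.

YES


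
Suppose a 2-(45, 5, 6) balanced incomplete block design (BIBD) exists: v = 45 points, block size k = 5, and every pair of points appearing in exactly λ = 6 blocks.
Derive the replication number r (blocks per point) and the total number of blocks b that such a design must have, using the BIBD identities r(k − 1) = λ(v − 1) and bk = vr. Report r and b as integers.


Any 2-(v, k, λ) BIBD satisfies two necessary conditions:
  (i)  Each point sits in r blocks, and counting incidences through any fixed point gives r(k − 1) = λ(v − 1), so r = λ(v − 1)/(k − 1).
  (ii) Total incidences bk = vr, so b = vr/k.
Step 1: r = λ(v − 1)/(k − 1) = 6·(45 − 1)/(5 − 1) = 6·44/4 = 264/4 = 66.
Step 2: b = vr/k = 45·66/5 = 2970/5 = 594.
Check integrality: r = 66 ∈ Z ✓, b = 594 ∈ Z ✓.
(These identities are necessary conditions: they determine r and b for any design with these parameters, but do not by themselves prove that one exists.)

r = 66, b = 594.


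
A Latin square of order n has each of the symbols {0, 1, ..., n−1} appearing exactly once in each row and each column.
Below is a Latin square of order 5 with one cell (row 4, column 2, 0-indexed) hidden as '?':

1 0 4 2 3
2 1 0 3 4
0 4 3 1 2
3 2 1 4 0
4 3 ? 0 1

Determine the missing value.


Row 4 contains symbols [0, 1, 3, 4] — missing [2].
Column 2 contains symbols [0, 1, 3, 4] — missing [2].
The missing symbol must appear in both missing sets; intersection = [2].
Therefore the hidden value is 2.

Missing value = 2.


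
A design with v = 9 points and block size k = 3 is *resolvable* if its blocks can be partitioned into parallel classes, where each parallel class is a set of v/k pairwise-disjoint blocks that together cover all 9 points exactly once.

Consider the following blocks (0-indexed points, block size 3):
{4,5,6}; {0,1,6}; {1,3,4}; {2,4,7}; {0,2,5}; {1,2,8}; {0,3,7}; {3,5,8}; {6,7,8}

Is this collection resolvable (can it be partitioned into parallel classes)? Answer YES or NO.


v = 9, block size k = 3, number of blocks = 9.
For resolvability, blocks must partition into parallel classes of size v/k = 3.
Total blocks must therefore be a multiple of 3: 9 = 3·3 + 0 ⇒ divisible ✓.
Greedy packing gives 3 candidate class(es). Each should be a full parallel class (size 3, covers all 9 points).
  Class 1 (3 blocks): {4,5,6}; {1,2,8}; {0,3,7}. Points covered: [0, 1, 2, 3, 4, 5, 6, 7, 8].
  Class 2 (3 blocks): {0,1,6}; {2,4,7}; {3,5,8}. Points covered: [0, 1, 2, 3, 4, 5, 6, 7, 8].
  Class 3 (3 blocks): {1,3,4}; {0,2,5}; {6,7,8}. Points covered: [0, 1, 2, 3, 4, 5, 6, 7, 8].
All classes full (size 3)? YES. All classes cover every point? YES.
Resolvable? YES.

YES


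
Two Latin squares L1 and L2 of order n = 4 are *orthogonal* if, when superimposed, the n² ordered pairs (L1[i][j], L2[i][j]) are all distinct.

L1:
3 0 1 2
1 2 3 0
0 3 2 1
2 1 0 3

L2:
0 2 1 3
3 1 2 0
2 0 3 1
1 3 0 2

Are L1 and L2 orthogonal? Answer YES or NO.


Form the n² = 16 superimposed pairs (L1[i][j], L2[i][j]), row by row (rows and columns indexed from 0):
row 0: (3,0) (0,2) (1,1) (2,3)
row 1: (1,3) (2,1) (3,2) (0,0)
row 2: (0,2) (3,0) (2,3) (1,1)
row 3: (2,1) (1,3) (0,0) (3,2)
Orthogonality requires all 16 pairs distinct.
But the pair (0,2) repeats: cell (0,1) has L1 = 0, L2 = 2, and cell (2,0) has L1 = 0, L2 = 2.
A repeated pair means some other pair never occurs (only 8 distinct pairs out of 16), so the squares are not orthogonal.
Conclusion: NO.

NO


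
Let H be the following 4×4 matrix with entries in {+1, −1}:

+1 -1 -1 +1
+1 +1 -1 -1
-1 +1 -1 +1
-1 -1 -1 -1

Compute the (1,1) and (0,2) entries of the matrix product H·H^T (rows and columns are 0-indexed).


Row 0 of H: [1, -1, -1, 1].
Row 1 of H: [1, 1, -1, -1].
Row 2 of H: [-1, 1, -1, 1].
(H·H^T)[1][1] = Σ_j H[1][j]·H[1][j] = (1)² + (1)² + (-1)² + (-1)² = 1 + 1 + 1 + 1 = 4.
(H·H^T)[0][2] = Σ_j H[0][j]·H[2][j] = (1)·(-1) + (-1)·(1) + (-1)·(-1) + (1)·(1) = -1 + -1 + 1 + 1 = 0.
So rows 0 and 2 are orthogonal; the diagonal entry equals n = 4.

(1,1) entry = 4; (0,2) entry = 0.


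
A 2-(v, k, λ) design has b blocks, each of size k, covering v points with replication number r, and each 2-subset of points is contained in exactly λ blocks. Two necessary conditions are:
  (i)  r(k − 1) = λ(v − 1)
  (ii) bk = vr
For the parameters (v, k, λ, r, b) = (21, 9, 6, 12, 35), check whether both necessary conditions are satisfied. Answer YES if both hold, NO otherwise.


Condition (i): r(k − 1) = 12·8 = 96; λ(v − 1) = 6·20 = 120. Match? NO.
Condition (ii): bk = 35·9 = 315; vr = 21·12 = 252. Match? NO.
Both conditions hold? NO.

NO


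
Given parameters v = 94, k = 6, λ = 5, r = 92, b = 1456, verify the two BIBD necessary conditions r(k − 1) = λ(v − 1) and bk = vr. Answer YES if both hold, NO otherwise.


Condition (i): r(k − 1) = 92·5 = 460; λ(v − 1) = 5·93 = 465. Match? NO.
Condition (ii): bk = 1456·6 = 8736; vr = 94·92 = 8648. Match? NO.
Both conditions hold? NO.

NO


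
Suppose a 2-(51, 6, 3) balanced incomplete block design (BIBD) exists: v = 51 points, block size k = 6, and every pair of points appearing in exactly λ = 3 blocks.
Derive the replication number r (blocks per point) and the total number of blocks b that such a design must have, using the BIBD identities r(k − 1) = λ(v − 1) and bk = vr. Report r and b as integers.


Any 2-(v, k, λ) BIBD satisfies two necessary conditions:
  (i)  Each point sits in r blocks, and counting incidences through any fixed point gives r(k − 1) = λ(v − 1), so r = λ(v − 1)/(k − 1).
  (ii) Total incidences bk = vr, so b = vr/k.
Step 1: r = λ(v − 1)/(k − 1) = 3·(51 − 1)/(6 − 1) = 3·50/5 = 150/5 = 30.
Step 2: b = vr/k = 51·30/6 = 1530/6 = 255.
Check integrality: r = 30 ∈ Z ✓, b = 255 ∈ Z ✓.
(These identities are necessary conditions: they determine r and b for any design with these parameters, but do not by themselves prove that one exists.)

r = 30, b = 255.


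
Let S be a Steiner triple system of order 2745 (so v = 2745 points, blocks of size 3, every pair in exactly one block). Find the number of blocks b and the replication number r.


An STS(v) is a 2-(v, 3, 1) BIBD: block size k = 3, λ = 1.
Replication: r(k − 1) = λ(v − 1) ⇒ r·2 = 2745 − 1 = 2744 ⇒ r = 1372.
Block count: b = v(v − 1)/6 = 2745·2744/6 = 7532280/6 = 1255380.

r = 1372, b = 1255380.


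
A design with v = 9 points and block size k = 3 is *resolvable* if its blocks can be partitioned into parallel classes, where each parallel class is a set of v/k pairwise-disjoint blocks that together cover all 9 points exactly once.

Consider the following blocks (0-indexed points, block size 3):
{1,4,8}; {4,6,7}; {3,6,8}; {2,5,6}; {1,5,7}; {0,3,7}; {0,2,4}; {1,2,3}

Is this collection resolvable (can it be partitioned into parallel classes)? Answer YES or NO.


v = 9, block size k = 3, number of blocks = 8.
For resolvability, blocks must partition into parallel classes of size v/k = 3.
Total blocks must therefore be a multiple of 3: 8 = 3·2 + 2 ⇒ not divisible ✗.
Resolvable? NO.

NO


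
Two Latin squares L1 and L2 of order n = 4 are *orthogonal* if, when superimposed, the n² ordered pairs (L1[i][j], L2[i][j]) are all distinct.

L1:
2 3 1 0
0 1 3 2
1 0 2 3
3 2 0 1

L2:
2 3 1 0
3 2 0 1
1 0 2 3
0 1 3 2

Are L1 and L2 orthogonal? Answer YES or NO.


Form the n² = 16 superimposed pairs (L1[i][j], L2[i][j]), row by row (rows and columns indexed from 0):
row 0: (2,2) (3,3) (1,1) (0,0)
row 1: (0,3) (1,2) (3,0) (2,1)
row 2: (1,1) (0,0) (2,2) (3,3)
row 3: (3,0) (2,1) (0,3) (1,2)
Orthogonality requires all 16 pairs distinct.
But the pair (1,1) repeats: cell (0,2) has L1 = 1, L2 = 1, and cell (2,0) has L1 = 1, L2 = 1.
A repeated pair means some other pair never occurs (only 8 distinct pairs out of 16), so the squares are not orthogonal.
Conclusion: NO.

NO


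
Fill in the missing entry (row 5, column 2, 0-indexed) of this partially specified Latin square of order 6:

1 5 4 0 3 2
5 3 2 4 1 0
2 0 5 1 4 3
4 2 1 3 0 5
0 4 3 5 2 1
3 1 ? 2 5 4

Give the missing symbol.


Row 5 contains symbols [1, 2, 3, 4, 5] — missing [0].
Column 2 contains symbols [1, 2, 3, 4, 5] — missing [0].
The missing symbol must appear in both missing sets; intersection = [0].
Therefore the hidden value is 0.

Missing value = 0.


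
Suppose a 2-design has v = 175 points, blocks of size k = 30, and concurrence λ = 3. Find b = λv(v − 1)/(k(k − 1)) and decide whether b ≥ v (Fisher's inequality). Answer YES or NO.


b = λv(v − 1)/(k(k − 1)) = 3·175·174/(30·29) = 91350/870 = 105.
Compare with v = 175: b < v, so Fisher's inequality fails.

NO


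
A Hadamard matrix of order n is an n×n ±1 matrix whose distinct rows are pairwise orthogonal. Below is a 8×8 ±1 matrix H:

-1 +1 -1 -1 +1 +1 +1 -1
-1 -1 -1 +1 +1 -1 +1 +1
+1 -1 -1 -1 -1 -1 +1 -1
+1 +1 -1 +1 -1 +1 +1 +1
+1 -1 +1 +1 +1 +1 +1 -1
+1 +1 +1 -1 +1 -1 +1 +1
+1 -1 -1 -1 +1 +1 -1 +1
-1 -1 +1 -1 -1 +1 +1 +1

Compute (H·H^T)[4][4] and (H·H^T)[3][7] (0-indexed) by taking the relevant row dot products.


Row 3 of H: [1, 1, -1, 1, -1, 1, 1, 1].
Row 4 of H: [1, -1, 1, 1, 1, 1, 1, -1].
Row 7 of H: [-1, -1, 1, -1, -1, 1, 1, 1].
(H·H^T)[4][4] = Σ_j H[4][j]·H[4][j] = (1)² + (-1)² + (1)² + (1)² + (1)² + (1)² + (1)² + (-1)² = 1 + 1 + 1 + 1 + 1 + 1 + 1 + 1 = 8.
(H·H^T)[3][7] = Σ_j H[3][j]·H[7][j] = (1)·(-1) + (1)·(-1) + (-1)·(1) + (1)·(-1) + (-1)·(-1) + (1)·(1) + (1)·(1) + (1)·(1) = -1 + -1 + -1 + -1 + 1 + 1 + 1 + 1 = 0.
So rows 3 and 7 are orthogonal; the diagonal entry equals n = 8.

(4,4) entry = 8; (3,7) entry = 0.


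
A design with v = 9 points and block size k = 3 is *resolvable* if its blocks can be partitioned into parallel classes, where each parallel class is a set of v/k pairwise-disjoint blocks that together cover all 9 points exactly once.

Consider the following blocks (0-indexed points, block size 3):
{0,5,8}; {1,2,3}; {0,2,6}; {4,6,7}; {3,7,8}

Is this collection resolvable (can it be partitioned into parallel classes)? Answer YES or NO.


v = 9, block size k = 3, number of blocks = 5.
For resolvability, blocks must partition into parallel classes of size v/k = 3.
Total blocks must therefore be a multiple of 3: 5 = 3·1 + 2 ⇒ not divisible ✗.
Resolvable? NO.

NO


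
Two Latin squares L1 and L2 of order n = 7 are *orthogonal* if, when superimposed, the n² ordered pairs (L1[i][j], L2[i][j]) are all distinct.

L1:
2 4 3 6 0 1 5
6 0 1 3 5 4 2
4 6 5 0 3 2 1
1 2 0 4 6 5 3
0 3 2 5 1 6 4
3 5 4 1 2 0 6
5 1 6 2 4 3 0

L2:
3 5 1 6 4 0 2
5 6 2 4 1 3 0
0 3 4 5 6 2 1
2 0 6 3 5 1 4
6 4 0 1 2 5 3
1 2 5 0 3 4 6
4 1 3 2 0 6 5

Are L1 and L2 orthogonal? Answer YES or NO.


Form the n² = 49 superimposed pairs (L1[i][j], L2[i][j]), row by row (rows and columns indexed from 0):
row 0: (2,3) (4,5) (3,1) (6,6) (0,4) (1,0) (5,2)
row 1: (6,5) (0,6) (1,2) (3,4) (5,1) (4,3) (2,0)
row 2: (4,0) (6,3) (5,4) (0,5) (3,6) (2,2) (1,1)
row 3: (1,2) (2,0) (0,6) (4,3) (6,5) (5,1) (3,4)
row 4: (0,6) (3,4) (2,0) (5,1) (1,2) (6,5) (4,3)
row 5: (3,1) (5,2) (4,5) (1,0) (2,3) (0,4) (6,6)
row 6: (5,4) (1,1) (6,3) (2,2) (4,0) (3,6) (0,5)
Orthogonality requires all 49 pairs distinct.
But the pair (1,2) repeats: cell (1,2) has L1 = 1, L2 = 2, and cell (3,0) has L1 = 1, L2 = 2.
A repeated pair means some other pair never occurs (only 21 distinct pairs out of 49), so the squares are not orthogonal.
Conclusion: NO.

NO


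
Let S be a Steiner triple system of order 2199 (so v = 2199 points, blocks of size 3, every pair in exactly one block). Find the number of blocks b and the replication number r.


An STS(v) is a 2-(v, 3, 1) BIBD: block size k = 3, λ = 1.
Replication: r(k − 1) = λ(v − 1) ⇒ r·2 = 2199 − 1 = 2198 ⇒ r = 1099.
Block count: bk = vr ⇒ b·3 = 2199·1099 = 2416701 ⇒ b = 805567.

r = 1099, b = 805567.


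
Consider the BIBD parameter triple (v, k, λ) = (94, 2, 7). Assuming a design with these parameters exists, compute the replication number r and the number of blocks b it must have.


Any 2-(v, k, λ) BIBD satisfies two necessary conditions:
  (i)  Each point sits in r blocks, and counting incidences through any fixed point gives r(k − 1) = λ(v − 1), so r = λ(v − 1)/(k − 1).
  (ii) Total incidences bk = vr, so b = vr/k.
Step 1: r = λ(v − 1)/(k − 1) = 7·(94 − 1)/(2 − 1) = 7·93/1 = 651/1 = 651.
Step 2: b = vr/k = 94·651/2 = 61194/2 = 30597.
Check integrality: r = 651 ∈ Z ✓, b = 30597 ∈ Z ✓.
(These identities are necessary conditions: they determine r and b for any design with these parameters, but do not by themselves prove that one exists.)

r = 651, b = 30597.


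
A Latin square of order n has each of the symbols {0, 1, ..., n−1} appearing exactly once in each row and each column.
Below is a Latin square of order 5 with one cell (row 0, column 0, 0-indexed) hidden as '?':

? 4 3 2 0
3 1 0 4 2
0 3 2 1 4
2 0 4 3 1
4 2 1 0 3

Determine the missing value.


Row 0 contains symbols [0, 2, 3, 4] — missing [1].
Column 0 contains symbols [0, 2, 3, 4] — missing [1].
The missing symbol must appear in both missing sets; intersection = [1].
Therefore the hidden value is 1.

Missing value = 1.


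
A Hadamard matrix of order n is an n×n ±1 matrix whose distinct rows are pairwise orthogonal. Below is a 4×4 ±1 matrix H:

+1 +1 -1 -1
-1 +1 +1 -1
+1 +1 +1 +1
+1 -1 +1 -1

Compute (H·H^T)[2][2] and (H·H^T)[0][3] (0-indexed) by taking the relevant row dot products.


Row 0 of H: [1, 1, -1, -1].
Row 2 of H: [1, 1, 1, 1].
Row 3 of H: [1, -1, 1, -1].
(H·H^T)[2][2] = Σ_j H[2][j]·H[2][j] = (1)² + (1)² + (1)² + (1)² = 1 + 1 + 1 + 1 = 4.
(H·H^T)[0][3] = Σ_j H[0][j]·H[3][j] = (1)·(1) + (1)·(-1) + (-1)·(1) + (-1)·(-1) = 1 + -1 + -1 + 1 = 0.
So rows 0 and 3 are orthogonal; the diagonal entry equals n = 4.

(2,2) entry = 4; (0,3) entry = 0.


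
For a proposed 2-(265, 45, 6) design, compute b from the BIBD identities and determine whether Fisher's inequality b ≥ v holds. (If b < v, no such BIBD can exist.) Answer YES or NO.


r = λ(v − 1)/(k − 1) = 6·264/44 = 36.
b = vr/k = 265·36/45 = 212.
Fisher's inequality: b ≥ v ⇔ 212 ≥ 265? NO.

NO


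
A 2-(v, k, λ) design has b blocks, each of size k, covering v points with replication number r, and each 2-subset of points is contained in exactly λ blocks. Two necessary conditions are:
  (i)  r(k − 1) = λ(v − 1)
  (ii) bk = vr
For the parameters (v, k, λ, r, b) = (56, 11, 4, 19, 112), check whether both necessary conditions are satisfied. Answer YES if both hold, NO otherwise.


Condition (i): r(k − 1) = 19·10 = 190; λ(v − 1) = 4·55 = 220. Match? NO.
Condition (ii): bk = 112·11 = 1232; vr = 56·19 = 1064. Match? NO.
Both conditions hold? NO.

NO


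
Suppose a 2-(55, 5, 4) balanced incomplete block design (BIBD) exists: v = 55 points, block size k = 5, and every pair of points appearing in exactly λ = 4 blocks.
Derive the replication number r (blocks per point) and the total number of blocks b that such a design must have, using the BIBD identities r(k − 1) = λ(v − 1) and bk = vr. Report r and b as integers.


Any 2-(v, k, λ) BIBD satisfies two necessary conditions:
  (i)  Each point sits in r blocks, and counting incidences through any fixed point gives r(k − 1) = λ(v − 1), so r = λ(v − 1)/(k − 1).
  (ii) Total incidences bk = vr, so b = vr/k.
Step 1: r = λ(v − 1)/(k − 1) = 4·(55 − 1)/(5 − 1) = 4·54/4 = 216/4 = 54.
Step 2: b = vr/k = 55·54/5 = 2970/5 = 594.
Check integrality: r = 54 ∈ Z ✓, b = 594 ∈ Z ✓.
(These identities are necessary conditions: they determine r and b for any design with these parameters, but do not by themselves prove that one exists.)

r = 54, b = 594.


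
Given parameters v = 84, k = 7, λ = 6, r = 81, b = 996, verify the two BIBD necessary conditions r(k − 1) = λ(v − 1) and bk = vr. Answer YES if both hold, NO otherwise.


Condition (i): r(k − 1) = 81·6 = 486; λ(v − 1) = 6·83 = 498. Match? NO.
Condition (ii): bk = 996·7 = 6972; vr = 84·81 = 6804. Match? NO.
Both conditions hold? NO.

NO


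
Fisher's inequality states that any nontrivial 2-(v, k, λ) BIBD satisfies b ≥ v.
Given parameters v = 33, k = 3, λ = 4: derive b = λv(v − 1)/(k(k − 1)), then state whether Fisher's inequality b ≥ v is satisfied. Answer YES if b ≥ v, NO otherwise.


b = λv(v − 1)/(k(k − 1)) = 4·33·32/(3·2) = 4224/6 = 704.
Compare with v = 33: b ≥ v, so Fisher's inequality holds.

YES


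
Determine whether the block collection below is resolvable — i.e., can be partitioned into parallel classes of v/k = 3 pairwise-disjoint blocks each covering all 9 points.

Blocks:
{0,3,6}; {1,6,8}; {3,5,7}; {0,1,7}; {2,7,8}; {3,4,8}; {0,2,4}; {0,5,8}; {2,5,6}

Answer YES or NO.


v = 9, block size k = 3, number of blocks = 9.
For resolvability, blocks must partition into parallel classes of size v/k = 3.
Total blocks must therefore be a multiple of 3: 9 = 3·3 + 0 ⇒ divisible ✓.
Consider block {0,3,6}. The only other block(s) in the collection disjoint from it are {2,7,8} — just 1 block(s). Any parallel class containing {0,3,6} would need 2 other blocks each disjoint from it, so no parallel class of size 3 can contain {0,3,6}.
Since every block must belong to some parallel class in a resolution, the collection cannot be partitioned into parallel classes.
Resolvable? NO.

NO


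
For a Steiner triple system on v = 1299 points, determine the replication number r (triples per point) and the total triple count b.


An STS(v) is a 2-(v, 3, 1) BIBD: block size k = 3, λ = 1.
Replication: r(k − 1) = λ(v − 1) ⇒ r·2 = 1299 − 1 = 1298 ⇒ r = 649.
Block count: bk = vr ⇒ b·3 = 1299·649 = 843051 ⇒ b = 281017.

r = 649, b = 281017.


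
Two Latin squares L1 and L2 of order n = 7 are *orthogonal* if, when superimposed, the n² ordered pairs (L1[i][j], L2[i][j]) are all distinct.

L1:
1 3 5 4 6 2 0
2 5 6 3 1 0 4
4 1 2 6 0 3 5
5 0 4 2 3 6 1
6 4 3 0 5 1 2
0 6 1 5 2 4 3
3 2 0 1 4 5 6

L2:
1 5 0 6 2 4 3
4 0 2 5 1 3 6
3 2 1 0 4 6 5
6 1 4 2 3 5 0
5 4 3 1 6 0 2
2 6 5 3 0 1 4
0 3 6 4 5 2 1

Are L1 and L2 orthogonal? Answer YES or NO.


Form the n² = 49 superimposed pairs (L1[i][j], L2[i][j]), row by row (rows and columns indexed from 0):
row 0: (1,1) (3,5) (5,0) (4,6) (6,2) (2,4) (0,3)
row 1: (2,4) (5,0) (6,2) (3,5) (1,1) (0,3) (4,6)
row 2: (4,3) (1,2) (2,1) (6,0) (0,4) (3,6) (5,5)
row 3: (5,6) (0,1) (4,4) (2,2) (3,3) (6,5) (1,0)
row 4: (6,5) (4,4) (3,3) (0,1) (5,6) (1,0) (2,2)
row 5: (0,2) (6,6) (1,5) (5,3) (2,0) (4,1) (3,4)
row 6: (3,0) (2,3) (0,6) (1,4) (4,5) (5,2) (6,1)
Orthogonality requires all 49 pairs distinct.
But the pair (2,4) repeats: cell (0,5) has L1 = 2, L2 = 4, and cell (1,0) has L1 = 2, L2 = 4.
A repeated pair means some other pair never occurs (only 35 distinct pairs out of 49), so the squares are not orthogonal.
Conclusion: NO.

NO
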